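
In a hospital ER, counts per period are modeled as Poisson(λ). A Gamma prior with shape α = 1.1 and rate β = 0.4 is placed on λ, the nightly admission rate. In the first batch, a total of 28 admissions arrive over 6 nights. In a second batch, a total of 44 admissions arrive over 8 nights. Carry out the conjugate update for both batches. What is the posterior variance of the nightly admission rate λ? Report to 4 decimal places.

0.3525

With a Gamma(shape α, rate β) prior, the Poisson likelihood is conjugate: the posterior is Gamma(α + ΣXᵢ, β + n).
After batch 1: Gamma(α+S, β+n) = Gamma(1.1+28, 0.4+6) = Gamma(29.1, 6.4).
After batch 2: Gamma(α+S, β+n) = Gamma(29.1+44, 6.4+8) = Gamma(73.1, 14.4).
Var = α/β² = 73.1/14.4² = 0.3525.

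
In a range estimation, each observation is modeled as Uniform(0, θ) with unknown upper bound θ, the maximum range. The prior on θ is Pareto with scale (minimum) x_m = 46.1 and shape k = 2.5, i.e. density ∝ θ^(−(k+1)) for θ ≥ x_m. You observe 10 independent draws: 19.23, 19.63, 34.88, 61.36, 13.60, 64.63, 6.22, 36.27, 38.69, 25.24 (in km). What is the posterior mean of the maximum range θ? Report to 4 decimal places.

70.2500

A Pareto(scale x_m, shape k) prior on the upper bound θ of Uniform(0, θ) is conjugate: posterior is Pareto(max(x_m, max xᵢ), k + n).
Sample maximum = 64.63; prior scale x_m = 46.1 → posterior scale = max = 64.63.
Posterior shape = 2.5 + 10 = 12.5.
E[θ|data] = k·x_m/(k−1) = 12.5·64.63/11.5 = 70.2500.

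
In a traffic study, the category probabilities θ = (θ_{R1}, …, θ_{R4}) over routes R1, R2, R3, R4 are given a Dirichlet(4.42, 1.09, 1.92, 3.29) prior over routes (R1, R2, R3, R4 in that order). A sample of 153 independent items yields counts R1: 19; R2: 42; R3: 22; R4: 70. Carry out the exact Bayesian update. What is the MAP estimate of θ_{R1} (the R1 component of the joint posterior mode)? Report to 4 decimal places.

0.1404

The Dirichlet prior is conjugate to the Multinomial likelihood: each posterior αⱼ = prior αⱼ + observed count nⱼ.
Posterior concentration: (23.42, 43.09, 23.92, 73.29), total = 163.72.
Joint mode component: (α_{R1}−1)/(Σα−K) = 22.42/159.72 = 0.1404.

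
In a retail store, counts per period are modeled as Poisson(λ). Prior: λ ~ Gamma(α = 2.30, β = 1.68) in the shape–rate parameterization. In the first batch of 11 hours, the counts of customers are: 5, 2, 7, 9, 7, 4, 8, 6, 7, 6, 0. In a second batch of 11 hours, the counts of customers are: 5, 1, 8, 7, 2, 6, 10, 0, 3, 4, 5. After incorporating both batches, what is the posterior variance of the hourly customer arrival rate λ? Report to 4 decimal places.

With a Gamma(shape α, rate β) prior, the Poisson likelihood is conjugate: the posterior is Gamma(α + ΣXᵢ, β + n).
Batch 1: sum of counts S = 61 over n = 11 hours.
After batch 1: Gamma(α+S, β+n) = Gamma(2.30+61, 1.68+11) = Gamma(63.30, 12.68).
Batch 2: sum of counts S = 51 over n = 11 hours.
After batch 2: Gamma(α+S, β+n) = Gamma(63.30+51, 12.68+11) = Gamma(114.30, 23.68).
Var = α/β² = 114.30/23.68² = 0.2038.

0.2038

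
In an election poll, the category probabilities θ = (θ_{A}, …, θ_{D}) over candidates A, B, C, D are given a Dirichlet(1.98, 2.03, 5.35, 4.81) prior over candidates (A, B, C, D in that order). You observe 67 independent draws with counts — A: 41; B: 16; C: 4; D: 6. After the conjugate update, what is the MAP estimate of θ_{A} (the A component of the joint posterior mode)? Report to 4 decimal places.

The Dirichlet prior is conjugate to the Multinomial likelihood: each posterior αⱼ = prior αⱼ + observed count nⱼ.
Posterior concentration: (42.98, 18.03, 9.35, 10.81), total = 81.17.
Joint mode component: (α_{A}−1)/(Σα−K) = 41.98/77.17 = 0.5440.

0.5440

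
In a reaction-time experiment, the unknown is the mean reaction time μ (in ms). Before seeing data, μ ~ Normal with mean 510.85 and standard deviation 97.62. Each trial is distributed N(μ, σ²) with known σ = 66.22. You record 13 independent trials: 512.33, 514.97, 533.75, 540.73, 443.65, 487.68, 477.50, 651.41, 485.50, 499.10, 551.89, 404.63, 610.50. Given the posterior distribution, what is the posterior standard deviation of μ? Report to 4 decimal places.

For Normal data with known variance σ², a Normal(μ₀, σ₀²) prior on μ is conjugate. Posterior precision = 1/σ₀² + n/σ²; posterior mean is the precision-weighted average of μ₀ and x̄.
σ₀² = 97.62² = 9529.6644, σ² = 66.22² = 4385.0884; σ² + n·σ₀² = 4385.0884 + 13·9529.6644 = 128270.7256.
Posterior precision = 1/σ₀² + n/σ² = 1/9529.6644 + 13/4385.0884 = (σ² + n·σ₀²)/(σ₀²σ²) = 128270.7256/(9529.6644·4385.0884); posterior variance σₙ² = σ₀²σ²/(σ² + n·σ₀²) = 9529.6644·4385.0884/128270.7256 = 325.782992.
Posterior SD = √σₙ² = √(9529.6644·4385.0884/128270.7256) = 18.0495.

18.0495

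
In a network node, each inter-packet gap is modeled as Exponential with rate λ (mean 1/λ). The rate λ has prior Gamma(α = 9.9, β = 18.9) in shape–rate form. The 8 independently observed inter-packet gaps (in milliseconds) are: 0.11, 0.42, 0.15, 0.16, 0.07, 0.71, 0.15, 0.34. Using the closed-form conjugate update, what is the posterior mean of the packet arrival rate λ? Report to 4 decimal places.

With a Gamma(shape α, rate β) prior on the exponential rate λ, the posterior after n observations with total T = Σxᵢ is Gamma(α+n, β+T).
Sum of observations T = 2.11 milliseconds; n = 8.
Posterior: Gamma(9.9+8, 18.9+2.11) = Gamma(17.9, 21.01).
Posterior mean of λ = α/β = 17.9/21.01 = 0.8520.

0.8520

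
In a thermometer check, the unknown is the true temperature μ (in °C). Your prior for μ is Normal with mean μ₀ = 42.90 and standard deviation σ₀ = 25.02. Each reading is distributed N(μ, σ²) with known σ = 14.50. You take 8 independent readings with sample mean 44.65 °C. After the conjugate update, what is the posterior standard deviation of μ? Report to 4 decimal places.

For Normal data with known variance σ², a Normal(μ₀, σ₀²) prior on μ is conjugate. Posterior precision = 1/σ₀² + n/σ²; posterior mean is the precision-weighted average of μ₀ and x̄.
σ₀² = 25.02² = 626.0004, σ² = 14.50² = 210.25; σ² + n·σ₀² = 210.25 + 8·626.0004 = 5218.2532.
Posterior precision = 1/σ₀² + n/σ² = 1/626.0004 + 8/210.25 = (σ² + n·σ₀²)/(σ₀²σ²) = 5218.2532/(626.0004·210.25); posterior variance σₙ² = σ₀²σ²/(σ² + n·σ₀²) = 626.0004·210.25/5218.2532 = 25.222345.
Posterior SD = √σₙ² = √(626.0004·210.25/5218.2532) = 5.0222.

5.0222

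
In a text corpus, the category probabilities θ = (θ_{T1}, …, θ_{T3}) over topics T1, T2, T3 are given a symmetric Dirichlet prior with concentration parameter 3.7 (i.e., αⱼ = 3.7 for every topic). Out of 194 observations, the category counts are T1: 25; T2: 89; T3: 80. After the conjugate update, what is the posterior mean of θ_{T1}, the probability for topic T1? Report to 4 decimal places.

0.1399

The Dirichlet prior is conjugate to the Multinomial likelihood: each posterior αⱼ = prior αⱼ + observed count nⱼ.
Posterior concentration: (28.7, 92.7, 83.7), total = 205.1.
E[θ_{T1}|data] = α_{T1}/Σα = 28.7/205.1 = 0.1399.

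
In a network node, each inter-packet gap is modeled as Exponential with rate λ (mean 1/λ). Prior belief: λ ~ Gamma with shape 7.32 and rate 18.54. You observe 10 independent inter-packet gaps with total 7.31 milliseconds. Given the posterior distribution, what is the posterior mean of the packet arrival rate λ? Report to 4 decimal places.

With a Gamma(shape α, rate β) prior on the exponential rate λ, the posterior after n observations with total T = Σxᵢ is Gamma(α+n, β+T).
Posterior: Gamma(7.32+10, 18.54+7.31) = Gamma(17.32, 25.85).
Posterior mean of λ = α/β = 17.32/25.85 = 0.6700.

0.6700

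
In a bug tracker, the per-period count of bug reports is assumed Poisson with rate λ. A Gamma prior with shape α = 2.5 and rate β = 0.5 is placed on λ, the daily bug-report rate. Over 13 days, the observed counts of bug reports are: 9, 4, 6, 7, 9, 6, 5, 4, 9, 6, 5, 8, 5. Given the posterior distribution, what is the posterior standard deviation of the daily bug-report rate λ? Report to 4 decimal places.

0.6849

With a Gamma(shape α, rate β) prior, the Poisson likelihood is conjugate: the posterior is Gamma(α + ΣXᵢ, β + n).
Sum of counts S = 83 over n = 13 days.
Posterior: Gamma(α+S, β+n) = Gamma(2.5+83, 0.5+13) = Gamma(85.5, 13.5).
SD = √α/β = √85.5/13.5 = 0.6849.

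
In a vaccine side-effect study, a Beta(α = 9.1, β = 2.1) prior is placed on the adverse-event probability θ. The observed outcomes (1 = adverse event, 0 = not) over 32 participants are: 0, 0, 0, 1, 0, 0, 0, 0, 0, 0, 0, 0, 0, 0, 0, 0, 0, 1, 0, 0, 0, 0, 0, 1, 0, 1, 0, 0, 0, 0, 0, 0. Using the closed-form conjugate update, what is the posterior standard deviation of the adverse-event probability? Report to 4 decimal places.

The Beta prior is conjugate to a Binomial/Bernoulli likelihood; the update adds successes to α and failures to β.
Posterior: Beta(α+k, β+n−k) = Beta(9.1+4, 2.1+28) = Beta(13.1, 30.1).
Var = αβ/((α+β)²(α+β+1)) = 13.1·30.1/(43.2²·44.2) = 0.00478022; SD = √0.00478022 = 0.0691.

0.0691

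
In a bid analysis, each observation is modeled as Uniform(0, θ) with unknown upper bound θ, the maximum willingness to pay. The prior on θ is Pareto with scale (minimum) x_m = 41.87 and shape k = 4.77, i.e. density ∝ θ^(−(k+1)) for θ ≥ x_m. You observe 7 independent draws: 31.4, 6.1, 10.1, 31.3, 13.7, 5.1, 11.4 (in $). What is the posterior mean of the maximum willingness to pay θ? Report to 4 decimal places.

45.7577

A Pareto(scale x_m, shape k) prior on the upper bound θ of Uniform(0, θ) is conjugate: posterior is Pareto(max(x_m, max xᵢ), k + n).
Sample maximum = 31.4; prior scale x_m = 41.87 → posterior scale = max = 41.87.
Posterior shape = 4.77 + 7 = 11.77.
E[θ|data] = k·x_m/(k−1) = 11.77·41.87/10.77 = 45.7577.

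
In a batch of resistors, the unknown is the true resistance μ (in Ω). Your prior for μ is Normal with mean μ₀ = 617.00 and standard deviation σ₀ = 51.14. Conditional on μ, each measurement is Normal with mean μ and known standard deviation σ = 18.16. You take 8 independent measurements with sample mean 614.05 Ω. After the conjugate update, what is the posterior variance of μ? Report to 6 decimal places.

40.583510

For Normal data with known variance σ², a Normal(μ₀, σ₀²) prior on μ is conjugate. Posterior precision = 1/σ₀² + n/σ²; posterior mean is the precision-weighted average of μ₀ and x̄.
σ₀² = 51.14² = 2615.2996, σ² = 18.16² = 329.7856; σ² + n·σ₀² = 329.7856 + 8·2615.2996 = 21252.1824.
Posterior precision = 1/σ₀² + n/σ² = 1/2615.2996 + 8/329.7856 = (σ² + n·σ₀²)/(σ₀²σ²) = 21252.1824/(2615.2996·329.7856); posterior variance σₙ² = σ₀²σ²/(σ² + n·σ₀²) = 2615.2996·329.7856/21252.1824 = 40.583510.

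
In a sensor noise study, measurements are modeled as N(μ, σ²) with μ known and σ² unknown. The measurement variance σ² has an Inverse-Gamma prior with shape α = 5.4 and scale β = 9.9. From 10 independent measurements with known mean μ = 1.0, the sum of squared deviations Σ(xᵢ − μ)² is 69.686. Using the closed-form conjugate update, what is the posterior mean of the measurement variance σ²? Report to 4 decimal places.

4.7599

With known mean μ and an Inverse-Gamma(α, β) prior on σ², the Normal likelihood is conjugate: posterior is Inv-Gamma(α + n/2, β + Σ(xᵢ−μ)²/2).
Posterior: Inv-Gamma(5.4 + 10/2, 9.9 + 69.686/2) = Inv-Gamma(10.40, 44.7430).
E[σ²|data] = β/(α−1) = 44.7430/9.40 = 4.7599.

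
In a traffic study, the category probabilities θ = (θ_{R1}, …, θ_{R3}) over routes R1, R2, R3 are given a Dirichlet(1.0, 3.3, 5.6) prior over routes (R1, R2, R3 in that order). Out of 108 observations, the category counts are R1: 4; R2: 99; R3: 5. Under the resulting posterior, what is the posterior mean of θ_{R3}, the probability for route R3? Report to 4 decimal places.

0.0899

The Dirichlet prior is conjugate to the Multinomial likelihood: each posterior αⱼ = prior αⱼ + observed count nⱼ.
Posterior concentration: (5.0, 102.3, 10.6), total = 117.9.
E[θ_{R3}|data] = α_{R3}/Σα = 10.6/117.9 = 0.0899.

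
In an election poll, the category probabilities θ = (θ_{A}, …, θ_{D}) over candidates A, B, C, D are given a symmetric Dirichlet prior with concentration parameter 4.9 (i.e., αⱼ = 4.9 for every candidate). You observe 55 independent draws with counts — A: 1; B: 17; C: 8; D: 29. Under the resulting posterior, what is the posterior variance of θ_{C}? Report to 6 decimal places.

The Dirichlet prior is conjugate to the Multinomial likelihood: each posterior αⱼ = prior αⱼ + observed count nⱼ.
Posterior concentration: (5.9, 21.9, 12.9, 33.9), total = 74.6.
Var[θ_j] = α_j(Σα−α_j)/((Σα)²(Σα+1)) = 12.9·61.7/(74.6²·75.6) = 0.001892.

0.001892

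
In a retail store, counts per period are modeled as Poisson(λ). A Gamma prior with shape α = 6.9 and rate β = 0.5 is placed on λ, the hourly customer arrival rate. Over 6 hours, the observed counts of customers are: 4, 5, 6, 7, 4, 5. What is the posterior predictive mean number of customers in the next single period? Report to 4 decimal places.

5.8308

With a Gamma(shape α, rate β) prior, the Poisson likelihood is conjugate: the posterior is Gamma(α + ΣXᵢ, β + n).
Sum of counts S = 31 over n = 6 hours.
Posterior: Gamma(α+S, β+n) = Gamma(6.9+31, 0.5+6) = Gamma(37.9, 6.5).
The predictive distribution for one future period is NegBinom with mean α/β = 5.8308.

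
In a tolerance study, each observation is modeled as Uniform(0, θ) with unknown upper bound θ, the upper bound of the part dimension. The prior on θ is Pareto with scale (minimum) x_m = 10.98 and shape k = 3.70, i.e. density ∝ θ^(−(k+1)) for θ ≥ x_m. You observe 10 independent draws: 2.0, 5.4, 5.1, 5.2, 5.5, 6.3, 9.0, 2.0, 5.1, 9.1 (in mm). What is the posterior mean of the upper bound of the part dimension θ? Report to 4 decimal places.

A Pareto(scale x_m, shape k) prior on the upper bound θ of Uniform(0, θ) is conjugate: posterior is Pareto(max(x_m, max xᵢ), k + n).
Sample maximum = 9.1; prior scale x_m = 10.98 → posterior scale = max = 10.98.
Posterior shape = 3.70 + 10 = 13.70.
E[θ|data] = k·x_m/(k−1) = 13.70·10.98/12.70 = 11.8446.

11.8446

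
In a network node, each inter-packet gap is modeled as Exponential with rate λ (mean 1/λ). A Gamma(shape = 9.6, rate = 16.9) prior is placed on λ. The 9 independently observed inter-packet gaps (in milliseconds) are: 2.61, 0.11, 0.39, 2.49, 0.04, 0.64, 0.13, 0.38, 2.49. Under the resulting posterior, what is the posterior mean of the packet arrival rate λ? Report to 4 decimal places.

0.7105

With a Gamma(shape α, rate β) prior on the exponential rate λ, the posterior after n observations with total T = Σxᵢ is Gamma(α+n, β+T).
Sum of observations T = 9.28 milliseconds; n = 9.
Posterior: Gamma(9.6+9, 16.9+9.28) = Gamma(18.6, 26.18).
Posterior mean of λ = α/β = 18.6/26.18 = 0.7105.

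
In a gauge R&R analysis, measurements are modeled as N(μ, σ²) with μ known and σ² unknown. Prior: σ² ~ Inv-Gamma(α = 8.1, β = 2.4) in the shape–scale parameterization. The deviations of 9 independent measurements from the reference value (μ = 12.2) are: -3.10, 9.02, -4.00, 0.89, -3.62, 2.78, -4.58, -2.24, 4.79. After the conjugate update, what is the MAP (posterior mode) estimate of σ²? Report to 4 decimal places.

6.7034

With known mean μ and an Inverse-Gamma(α, β) prior on σ², the Normal likelihood is conjugate: posterior is Inv-Gamma(α + n/2, β + Σ(xᵢ−μ)²/2).
Σ(xᵢ−μ)² = (-3.10)² + (9.02)² + (-4.00)² + (0.89)² + (-3.62)² + (2.78)² + (-4.58)² + (-2.24)² + (4.79)² = 177.5334.
Posterior: Inv-Gamma(8.1 + 9/2, 2.4 + 177.5334/2) = Inv-Gamma(12.60, 91.16670).
Mode = β/(α+1) = 91.16670/13.60 = 6.7034.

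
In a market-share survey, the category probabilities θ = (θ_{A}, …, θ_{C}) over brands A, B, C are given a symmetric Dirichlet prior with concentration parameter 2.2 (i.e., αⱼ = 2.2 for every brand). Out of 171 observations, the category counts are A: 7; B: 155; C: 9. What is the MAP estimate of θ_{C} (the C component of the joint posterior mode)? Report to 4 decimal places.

The Dirichlet prior is conjugate to the Multinomial likelihood: each posterior αⱼ = prior αⱼ + observed count nⱼ.
Posterior concentration: (9.2, 157.2, 11.2), total = 177.6.
Joint mode component: (α_{C}−1)/(Σα−K) = 10.2/174.6 = 0.0584.

0.0584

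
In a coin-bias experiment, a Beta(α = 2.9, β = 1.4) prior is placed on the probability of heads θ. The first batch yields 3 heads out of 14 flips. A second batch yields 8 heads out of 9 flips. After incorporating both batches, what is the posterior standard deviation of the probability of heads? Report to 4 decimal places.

The Beta prior is conjugate to a Binomial/Bernoulli likelihood; the update adds successes to α and failures to β.
After batch 1: Beta(2.9+3, 1.4+11) = Beta(5.9, 12.4).
After batch 2: Beta(5.9+8, 12.4+1) = Beta(13.9, 13.4).
Var = αβ/((α+β)²(α+β+1)) = 13.9·13.4/(27.3²·28.3) = 0.00883096; SD = √0.00883096 = 0.0940.

0.0940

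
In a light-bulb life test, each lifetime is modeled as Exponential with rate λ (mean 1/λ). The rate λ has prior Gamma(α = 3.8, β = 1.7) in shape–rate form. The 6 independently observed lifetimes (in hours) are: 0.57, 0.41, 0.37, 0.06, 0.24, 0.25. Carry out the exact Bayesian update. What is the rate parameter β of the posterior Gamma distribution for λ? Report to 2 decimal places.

3.60

With a Gamma(shape α, rate β) prior on the exponential rate λ, the posterior after n observations with total T = Σxᵢ is Gamma(α+n, β+T).
Sum of observations T = 1.90 hours; n = 6.
Posterior: Gamma(3.8+6, 1.7+1.90) = Gamma(9.8, 3.60).
Posterior β = 3.60.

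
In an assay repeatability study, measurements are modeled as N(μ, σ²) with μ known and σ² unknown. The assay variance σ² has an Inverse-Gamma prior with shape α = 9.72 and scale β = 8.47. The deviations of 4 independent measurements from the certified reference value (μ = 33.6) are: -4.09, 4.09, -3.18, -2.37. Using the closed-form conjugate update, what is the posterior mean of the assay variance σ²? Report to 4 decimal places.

3.0842

With known mean μ and an Inverse-Gamma(α, β) prior on σ², the Normal likelihood is conjugate: posterior is Inv-Gamma(α + n/2, β + Σ(xᵢ−μ)²/2).
Σ(xᵢ−μ)² = (-4.09)² + (4.09)² + (-3.18)² + (-2.37)² = 49.1855.
Posterior: Inv-Gamma(9.72 + 4/2, 8.47 + 49.1855/2) = Inv-Gamma(11.72, 33.06275).
E[σ²|data] = β/(α−1) = 33.06275/10.72 = 3.0842.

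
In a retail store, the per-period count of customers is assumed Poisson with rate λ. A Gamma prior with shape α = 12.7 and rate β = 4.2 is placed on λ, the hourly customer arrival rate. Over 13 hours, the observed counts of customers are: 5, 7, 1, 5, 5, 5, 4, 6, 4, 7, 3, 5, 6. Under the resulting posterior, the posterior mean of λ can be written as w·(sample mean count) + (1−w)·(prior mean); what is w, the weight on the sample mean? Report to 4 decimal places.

With a Gamma(shape α, rate β) prior, the Poisson likelihood is conjugate: the posterior is Gamma(α + ΣXᵢ, β + n).
Posterior mean = (α₀+S)/(β₀+n) = [n/(β₀+n)]·(S/n) + [β₀/(β₀+n)]·(α₀/β₀), so only n and β₀ enter the weight.
Weight on data w = n/(β₀+n) = 13/(4.2+13) = 13/17.2 = 0.7558.

0.7558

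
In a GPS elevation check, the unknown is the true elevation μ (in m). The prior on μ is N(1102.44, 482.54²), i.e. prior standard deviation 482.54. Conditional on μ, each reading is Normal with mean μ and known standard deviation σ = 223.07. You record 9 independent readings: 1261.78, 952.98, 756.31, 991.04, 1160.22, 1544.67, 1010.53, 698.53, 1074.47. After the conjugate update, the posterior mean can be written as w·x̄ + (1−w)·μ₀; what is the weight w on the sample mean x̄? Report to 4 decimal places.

For Normal data with known variance σ², a Normal(μ₀, σ₀²) prior on μ is conjugate. Posterior precision = 1/σ₀² + n/σ²; posterior mean is the precision-weighted average of μ₀ and x̄.
σ₀² = 482.54² = 232844.8516, σ² = 223.07² = 49760.2249. Prior precision 1/σ₀² = 1/232844.8516; data precision n/σ² = 9/49760.2249.
w = (n/σ²)/(1/σ₀² + n/σ²) = n·σ₀²/(σ² + n·σ₀²) = 9·232844.8516/(49760.2249 + 9·232844.8516) = 2095603.6644/2145363.8893 = 0.9768.

0.9768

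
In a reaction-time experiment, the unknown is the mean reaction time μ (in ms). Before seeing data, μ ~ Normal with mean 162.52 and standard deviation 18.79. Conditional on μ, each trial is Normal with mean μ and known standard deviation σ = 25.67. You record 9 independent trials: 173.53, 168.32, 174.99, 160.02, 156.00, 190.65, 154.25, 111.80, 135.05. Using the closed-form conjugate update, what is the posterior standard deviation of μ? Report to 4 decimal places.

For Normal data with known variance σ², a Normal(μ₀, σ₀²) prior on μ is conjugate. Posterior precision = 1/σ₀² + n/σ²; posterior mean is the precision-weighted average of μ₀ and x̄.
σ₀² = 18.79² = 353.0641, σ² = 25.67² = 658.9489; σ² + n·σ₀² = 658.9489 + 9·353.0641 = 3836.5258.
Posterior precision = 1/σ₀² + n/σ² = 1/353.0641 + 9/658.9489 = (σ² + n·σ₀²)/(σ₀²σ²) = 3836.5258/(353.0641·658.9489); posterior variance σₙ² = σ₀²σ²/(σ² + n·σ₀²) = 353.0641·658.9489/3836.5258 = 60.641115.
Posterior SD = √σₙ² = √(353.0641·658.9489/3836.5258) = 7.7872.

7.7872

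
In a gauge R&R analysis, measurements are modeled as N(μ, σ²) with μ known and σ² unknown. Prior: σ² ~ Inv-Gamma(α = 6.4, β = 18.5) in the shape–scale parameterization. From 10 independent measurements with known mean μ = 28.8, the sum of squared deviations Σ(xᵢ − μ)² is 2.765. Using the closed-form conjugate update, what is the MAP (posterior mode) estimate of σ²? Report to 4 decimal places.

With known mean μ and an Inverse-Gamma(α, β) prior on σ², the Normal likelihood is conjugate: posterior is Inv-Gamma(α + n/2, β + Σ(xᵢ−μ)²/2).
Posterior: Inv-Gamma(6.4 + 10/2, 18.5 + 2.765/2) = Inv-Gamma(11.40, 19.8825).
Mode = β/(α+1) = 19.8825/12.40 = 1.6034.

1.6034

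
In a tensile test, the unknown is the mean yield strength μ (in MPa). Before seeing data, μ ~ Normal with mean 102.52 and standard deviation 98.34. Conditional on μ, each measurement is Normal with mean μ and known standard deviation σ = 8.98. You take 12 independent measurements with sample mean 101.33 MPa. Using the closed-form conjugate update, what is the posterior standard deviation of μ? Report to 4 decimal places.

2.5914

For Normal data with known variance σ², a Normal(μ₀, σ₀²) prior on μ is conjugate. Posterior precision = 1/σ₀² + n/σ²; posterior mean is the precision-weighted average of μ₀ and x̄.
σ₀² = 98.34² = 9670.7556, σ² = 8.98² = 80.6404; σ² + n·σ₀² = 80.6404 + 12·9670.7556 = 116129.7076.
Posterior precision = 1/σ₀² + n/σ² = 1/9670.7556 + 12/80.6404 = (σ² + n·σ₀²)/(σ₀²σ²) = 116129.7076/(9670.7556·80.6404); posterior variance σₙ² = σ₀²σ²/(σ² + n·σ₀²) = 9670.7556·80.6404/116129.7076 = 6.715367.
Posterior SD = √σₙ² = √(9670.7556·80.6404/116129.7076) = 2.5914.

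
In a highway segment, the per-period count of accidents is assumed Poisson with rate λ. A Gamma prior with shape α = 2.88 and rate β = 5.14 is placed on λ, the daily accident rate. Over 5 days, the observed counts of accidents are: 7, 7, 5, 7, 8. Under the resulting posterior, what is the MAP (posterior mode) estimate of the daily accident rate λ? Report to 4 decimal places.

3.5385

With a Gamma(shape α, rate β) prior, the Poisson likelihood is conjugate: the posterior is Gamma(α + ΣXᵢ, β + n).
Sum of counts S = 34 over n = 5 days.
Posterior: Gamma(α+S, β+n) = Gamma(2.88+34, 5.14+5) = Gamma(36.88, 10.14).
Mode of Gamma(α,β) for α≥1 is (α−1)/β = 35.88/10.14 = 3.5385.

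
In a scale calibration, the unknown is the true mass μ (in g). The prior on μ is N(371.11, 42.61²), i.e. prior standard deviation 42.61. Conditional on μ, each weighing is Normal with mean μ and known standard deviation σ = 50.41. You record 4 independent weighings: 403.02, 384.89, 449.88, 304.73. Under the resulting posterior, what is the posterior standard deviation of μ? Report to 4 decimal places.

21.6938

For Normal data with known variance σ², a Normal(μ₀, σ₀²) prior on μ is conjugate. Posterior precision = 1/σ₀² + n/σ²; posterior mean is the precision-weighted average of μ₀ and x̄.
σ₀² = 42.61² = 1815.6121, σ² = 50.41² = 2541.1681; σ² + n·σ₀² = 2541.1681 + 4·1815.6121 = 9803.6165.
Posterior precision = 1/σ₀² + n/σ² = 1/1815.6121 + 4/2541.1681 = (σ² + n·σ₀²)/(σ₀²σ²) = 9803.6165/(1815.6121·2541.1681); posterior variance σₙ² = σ₀²σ²/(σ² + n·σ₀²) = 1815.6121·2541.1681/9803.6165 = 470.619750.
Posterior SD = √σₙ² = √(1815.6121·2541.1681/9803.6165) = 21.6938.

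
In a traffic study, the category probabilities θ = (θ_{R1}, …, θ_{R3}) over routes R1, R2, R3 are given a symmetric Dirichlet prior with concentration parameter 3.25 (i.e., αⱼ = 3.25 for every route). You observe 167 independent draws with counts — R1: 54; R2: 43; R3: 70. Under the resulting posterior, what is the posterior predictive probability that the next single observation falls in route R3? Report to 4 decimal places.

The Dirichlet prior is conjugate to the Multinomial likelihood: each posterior αⱼ = prior αⱼ + observed count nⱼ.
Posterior concentration: (57.25, 46.25, 73.25), total = 176.75.
P(next = R3 | data) = α_{R3}/Σα = 0.4144.

0.4144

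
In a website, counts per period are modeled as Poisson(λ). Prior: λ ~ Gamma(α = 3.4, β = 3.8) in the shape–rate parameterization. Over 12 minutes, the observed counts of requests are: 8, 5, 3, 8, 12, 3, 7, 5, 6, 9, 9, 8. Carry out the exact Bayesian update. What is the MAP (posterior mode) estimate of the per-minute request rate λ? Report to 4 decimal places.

With a Gamma(shape α, rate β) prior, the Poisson likelihood is conjugate: the posterior is Gamma(α + ΣXᵢ, β + n).
Sum of counts S = 83 over n = 12 minutes.
Posterior: Gamma(α+S, β+n) = Gamma(3.4+83, 3.8+12) = Gamma(86.4, 15.8).
Mode of Gamma(α,β) for α≥1 is (α−1)/β = 85.4/15.8 = 5.4051.

5.4051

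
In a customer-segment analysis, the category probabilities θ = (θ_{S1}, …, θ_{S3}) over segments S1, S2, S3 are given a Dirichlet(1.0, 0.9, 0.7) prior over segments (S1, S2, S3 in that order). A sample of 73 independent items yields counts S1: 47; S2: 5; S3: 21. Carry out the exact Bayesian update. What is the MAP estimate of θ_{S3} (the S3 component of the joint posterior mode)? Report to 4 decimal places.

0.2851

The Dirichlet prior is conjugate to the Multinomial likelihood: each posterior αⱼ = prior αⱼ + observed count nⱼ.
Posterior concentration: (48.0, 5.9, 21.7), total = 75.6.
Joint mode component: (α_{S3}−1)/(Σα−K) = 20.7/72.6 = 0.2851.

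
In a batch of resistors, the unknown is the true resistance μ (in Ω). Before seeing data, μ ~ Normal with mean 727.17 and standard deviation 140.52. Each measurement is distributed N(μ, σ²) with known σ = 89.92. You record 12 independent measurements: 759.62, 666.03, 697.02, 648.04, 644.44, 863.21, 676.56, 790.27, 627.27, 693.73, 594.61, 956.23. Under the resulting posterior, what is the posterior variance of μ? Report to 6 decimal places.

651.566720

For Normal data with known variance σ², a Normal(μ₀, σ₀²) prior on μ is conjugate. Posterior precision = 1/σ₀² + n/σ²; posterior mean is the precision-weighted average of μ₀ and x̄.
σ₀² = 140.52² = 19745.8704, σ² = 89.92² = 8085.6064; σ² + n·σ₀² = 8085.6064 + 12·19745.8704 = 245036.0512.
Posterior precision = 1/σ₀² + n/σ² = 1/19745.8704 + 12/8085.6064 = (σ² + n·σ₀²)/(σ₀²σ²) = 245036.0512/(19745.8704·8085.6064); posterior variance σₙ² = σ₀²σ²/(σ² + n·σ₀²) = 19745.8704·8085.6064/245036.0512 = 651.566720.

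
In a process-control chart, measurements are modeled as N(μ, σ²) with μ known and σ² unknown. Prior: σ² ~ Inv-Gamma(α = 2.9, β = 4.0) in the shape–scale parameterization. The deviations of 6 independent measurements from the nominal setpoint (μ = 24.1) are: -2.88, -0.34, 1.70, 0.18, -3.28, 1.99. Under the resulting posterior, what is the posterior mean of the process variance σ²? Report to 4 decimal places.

3.4746

With known mean μ and an Inverse-Gamma(α, β) prior on σ², the Normal likelihood is conjugate: posterior is Inv-Gamma(α + n/2, β + Σ(xᵢ−μ)²/2).
Σ(xᵢ−μ)² = (-2.88)² + (-0.34)² + (1.70)² + (0.18)² + (-3.28)² + (1.99)² = 26.0509.
Posterior: Inv-Gamma(2.9 + 6/2, 4.0 + 26.0509/2) = Inv-Gamma(5.90, 17.02545).
E[σ²|data] = β/(α−1) = 17.02545/4.90 = 3.4746.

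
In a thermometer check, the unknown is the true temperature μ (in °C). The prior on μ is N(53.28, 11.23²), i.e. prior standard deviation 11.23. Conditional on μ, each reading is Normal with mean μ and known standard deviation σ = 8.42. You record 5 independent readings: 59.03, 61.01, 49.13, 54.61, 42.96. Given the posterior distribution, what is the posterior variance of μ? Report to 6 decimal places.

For Normal data with known variance σ², a Normal(μ₀, σ₀²) prior on μ is conjugate. Posterior precision = 1/σ₀² + n/σ²; posterior mean is the precision-weighted average of μ₀ and x̄.
σ₀² = 11.23² = 126.1129, σ² = 8.42² = 70.8964; σ² + n·σ₀² = 70.8964 + 5·126.1129 = 701.4609.
Posterior precision = 1/σ₀² + n/σ² = 1/126.1129 + 5/70.8964 = (σ² + n·σ₀²)/(σ₀²σ²) = 701.4609/(126.1129·70.8964); posterior variance σₙ² = σ₀²σ²/(σ² + n·σ₀²) = 126.1129·70.8964/701.4609 = 12.746185.

12.746185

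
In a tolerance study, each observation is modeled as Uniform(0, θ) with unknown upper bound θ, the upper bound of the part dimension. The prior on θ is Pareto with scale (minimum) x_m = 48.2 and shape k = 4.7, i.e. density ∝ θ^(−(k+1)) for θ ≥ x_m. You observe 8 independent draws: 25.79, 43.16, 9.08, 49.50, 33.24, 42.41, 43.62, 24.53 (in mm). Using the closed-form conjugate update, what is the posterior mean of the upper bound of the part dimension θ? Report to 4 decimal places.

A Pareto(scale x_m, shape k) prior on the upper bound θ of Uniform(0, θ) is conjugate: posterior is Pareto(max(x_m, max xᵢ), k + n).
Sample maximum = 49.50; prior scale x_m = 48.2 → posterior scale = max = 49.50.
Posterior shape = 4.7 + 8 = 12.7.
E[θ|data] = k·x_m/(k−1) = 12.7·49.50/11.7 = 53.7308.

53.7308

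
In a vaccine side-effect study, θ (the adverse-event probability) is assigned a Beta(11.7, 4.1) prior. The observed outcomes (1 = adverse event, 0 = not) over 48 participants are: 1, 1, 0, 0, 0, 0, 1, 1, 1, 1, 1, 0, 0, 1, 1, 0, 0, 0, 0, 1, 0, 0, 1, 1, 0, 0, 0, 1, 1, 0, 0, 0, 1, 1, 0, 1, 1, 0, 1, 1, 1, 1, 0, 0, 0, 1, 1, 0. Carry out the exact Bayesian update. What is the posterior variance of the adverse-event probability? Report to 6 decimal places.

The Beta prior is conjugate to a Binomial/Bernoulli likelihood; the update adds successes to α and failures to β.
Posterior: Beta(α+k, β+n−k) = Beta(11.7+24, 4.1+24) = Beta(35.7, 28.1).
Var = αβ/((α+β)²(α+β+1)) = 35.7·28.1/(63.8²·64.8) = 0.003803.

0.003803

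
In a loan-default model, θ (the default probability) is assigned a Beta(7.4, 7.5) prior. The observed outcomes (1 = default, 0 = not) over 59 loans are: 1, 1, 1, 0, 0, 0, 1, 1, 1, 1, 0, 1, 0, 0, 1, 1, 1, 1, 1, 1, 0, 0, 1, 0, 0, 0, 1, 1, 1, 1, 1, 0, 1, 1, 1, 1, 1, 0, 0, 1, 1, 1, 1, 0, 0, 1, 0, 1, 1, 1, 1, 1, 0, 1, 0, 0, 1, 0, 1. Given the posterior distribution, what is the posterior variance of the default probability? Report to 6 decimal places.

The Beta prior is conjugate to a Binomial/Bernoulli likelihood; the update adds successes to α and failures to β.
Posterior: Beta(α+k, β+n−k) = Beta(7.4+38, 7.5+21) = Beta(45.4, 28.5).
Var = αβ/((α+β)²(α+β+1)) = 45.4·28.5/(73.9²·74.9) = 0.003163.

0.003163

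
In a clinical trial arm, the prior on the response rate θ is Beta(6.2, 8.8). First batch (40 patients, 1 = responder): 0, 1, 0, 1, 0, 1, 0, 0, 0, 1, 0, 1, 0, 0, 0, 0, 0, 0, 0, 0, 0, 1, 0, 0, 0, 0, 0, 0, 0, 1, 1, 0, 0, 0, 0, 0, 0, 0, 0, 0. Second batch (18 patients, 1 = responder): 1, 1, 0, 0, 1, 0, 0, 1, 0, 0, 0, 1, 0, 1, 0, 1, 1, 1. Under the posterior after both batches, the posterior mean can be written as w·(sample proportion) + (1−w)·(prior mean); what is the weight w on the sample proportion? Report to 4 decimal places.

0.7945

The Beta prior is conjugate to a Binomial/Bernoulli likelihood; the update adds successes to α and failures to β.
Total number of patients: n = 40 + 18 = 58.
Posterior mean = (α₀+k)/(α₀+β₀+n) = [n/(α₀+β₀+n)]·(k/n) + [(α₀+β₀)/(α₀+β₀+n)]·α₀/(α₀+β₀), so only n and the prior enter the weight.
The weight on the data is w = n/(α₀+β₀+n) = 58/(6.2+8.8+58) = 58/73.0 = 0.7945.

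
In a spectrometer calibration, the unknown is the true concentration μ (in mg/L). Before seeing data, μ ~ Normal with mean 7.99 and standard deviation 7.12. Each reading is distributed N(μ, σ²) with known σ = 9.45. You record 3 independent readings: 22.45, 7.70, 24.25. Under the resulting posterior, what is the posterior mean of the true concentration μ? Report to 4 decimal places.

For Normal data with known variance σ², a Normal(μ₀, σ₀²) prior on μ is conjugate. Posterior precision = 1/σ₀² + n/σ²; posterior mean is the precision-weighted average of μ₀ and x̄.
Σxᵢ = 22.45 + 7.70 + 24.25 = 54.4, so n·x̄ = 54.4.
σ₀² = 7.12² = 50.6944, σ² = 9.45² = 89.3025; σ² + n·σ₀² = 89.3025 + 3·50.6944 = 241.3857.
Posterior mean = (μ₀/σ₀² + n·x̄/σ²)/(1/σ₀² + n/σ²) = (σ²·μ₀ + σ₀²·n·x̄)/(σ² + n·σ₀²) = (89.3025·7.99 + 50.6944·54.4)/241.3857 = 3471.302335/241.3857 = 14.3807.

14.3807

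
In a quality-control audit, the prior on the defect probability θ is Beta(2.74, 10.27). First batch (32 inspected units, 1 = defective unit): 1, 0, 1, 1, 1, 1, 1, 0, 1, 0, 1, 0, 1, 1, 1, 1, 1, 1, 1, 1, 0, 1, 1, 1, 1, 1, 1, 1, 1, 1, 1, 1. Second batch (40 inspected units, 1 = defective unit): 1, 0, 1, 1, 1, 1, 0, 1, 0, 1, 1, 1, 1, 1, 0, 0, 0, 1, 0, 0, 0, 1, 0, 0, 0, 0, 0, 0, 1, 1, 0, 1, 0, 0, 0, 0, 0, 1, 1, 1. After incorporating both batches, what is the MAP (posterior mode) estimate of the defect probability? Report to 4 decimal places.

0.5751

The Beta prior is conjugate to a Binomial/Bernoulli likelihood; the update adds successes to α and failures to β.
After batch 1: Beta(2.74+27, 10.27+5) = Beta(29.74, 15.27).
After batch 2: Beta(29.74+19, 15.27+21) = Beta(48.74, 36.27).
Mode of Beta(a,b) for a,b>1 is (a−1)/(a+b−2) = 47.74/83.01 = 0.5751.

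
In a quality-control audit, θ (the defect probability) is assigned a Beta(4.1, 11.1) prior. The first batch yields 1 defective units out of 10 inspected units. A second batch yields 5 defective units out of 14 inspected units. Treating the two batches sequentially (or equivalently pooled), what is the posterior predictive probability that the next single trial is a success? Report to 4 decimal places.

The Beta prior is conjugate to a Binomial/Bernoulli likelihood; the update adds successes to α and failures to β.
After batch 1: Beta(4.1+1, 11.1+9) = Beta(5.1, 20.1).
After batch 2: Beta(5.1+5, 20.1+9) = Beta(10.1, 29.1).
For a single future Bernoulli trial, P(success | data) = α/(α+β) = 0.2577.

0.2577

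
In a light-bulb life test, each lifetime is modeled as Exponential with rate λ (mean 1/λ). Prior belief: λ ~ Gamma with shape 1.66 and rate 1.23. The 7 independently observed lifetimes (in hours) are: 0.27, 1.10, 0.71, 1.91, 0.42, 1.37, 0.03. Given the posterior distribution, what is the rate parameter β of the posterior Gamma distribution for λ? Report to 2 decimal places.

7.04

With a Gamma(shape α, rate β) prior on the exponential rate λ, the posterior after n observations with total T = Σxᵢ is Gamma(α+n, β+T).
Sum of observations T = 5.81 hours; n = 7.
Posterior: Gamma(1.66+7, 1.23+5.81) = Gamma(8.66, 7.04).
Posterior β = 7.04.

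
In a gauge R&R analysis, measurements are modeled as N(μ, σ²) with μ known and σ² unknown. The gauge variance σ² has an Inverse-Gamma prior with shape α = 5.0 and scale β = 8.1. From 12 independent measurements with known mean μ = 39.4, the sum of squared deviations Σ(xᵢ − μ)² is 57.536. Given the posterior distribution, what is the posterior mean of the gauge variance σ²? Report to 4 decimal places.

3.6868

With known mean μ and an Inverse-Gamma(α, β) prior on σ², the Normal likelihood is conjugate: posterior is Inv-Gamma(α + n/2, β + Σ(xᵢ−μ)²/2).
Posterior: Inv-Gamma(5.0 + 12/2, 8.1 + 57.536/2) = Inv-Gamma(11.00, 36.8680).
E[σ²|data] = β/(α−1) = 36.8680/10.00 = 3.6868.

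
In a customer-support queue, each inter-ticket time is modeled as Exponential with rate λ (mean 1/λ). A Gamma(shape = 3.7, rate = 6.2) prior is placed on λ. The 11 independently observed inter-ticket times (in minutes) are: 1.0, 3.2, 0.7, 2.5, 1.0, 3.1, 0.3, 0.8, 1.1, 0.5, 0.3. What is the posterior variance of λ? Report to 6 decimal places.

With a Gamma(shape α, rate β) prior on the exponential rate λ, the posterior after n observations with total T = Σxᵢ is Gamma(α+n, β+T).
Sum of observations T = 14.5 minutes; n = 11.
Posterior: Gamma(3.7+11, 6.2+14.5) = Gamma(14.7, 20.7).
Var = α/β² = 0.034307.

0.034307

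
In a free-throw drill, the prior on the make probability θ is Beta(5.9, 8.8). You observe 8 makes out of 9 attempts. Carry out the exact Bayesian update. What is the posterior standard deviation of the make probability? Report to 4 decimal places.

The Beta prior is conjugate to a Binomial/Bernoulli likelihood; the update adds successes to α and failures to β.
Posterior: Beta(α+k, β+n−k) = Beta(5.9+8, 8.8+1) = Beta(13.9, 9.8).
Var = αβ/((α+β)²(α+β+1)) = 13.9·9.8/(23.7²·24.7) = 0.00981855; SD = √0.00981855 = 0.0991.

0.0991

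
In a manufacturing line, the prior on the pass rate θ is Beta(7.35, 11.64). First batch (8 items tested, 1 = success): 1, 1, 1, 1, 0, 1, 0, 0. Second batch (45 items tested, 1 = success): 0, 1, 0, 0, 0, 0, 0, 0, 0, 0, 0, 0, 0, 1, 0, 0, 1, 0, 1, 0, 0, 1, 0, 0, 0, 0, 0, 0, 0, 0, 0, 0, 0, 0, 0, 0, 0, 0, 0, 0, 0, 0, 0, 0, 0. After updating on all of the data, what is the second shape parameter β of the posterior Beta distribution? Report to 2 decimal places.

The Beta prior is conjugate to a Binomial/Bernoulli likelihood; the update adds successes to α and failures to β.
After batch 1: Beta(7.35+5, 11.64+3) = Beta(12.35, 14.64).
After batch 2: Beta(12.35+5, 14.64+40) = Beta(17.35, 54.64).
Posterior β = 54.64.

54.64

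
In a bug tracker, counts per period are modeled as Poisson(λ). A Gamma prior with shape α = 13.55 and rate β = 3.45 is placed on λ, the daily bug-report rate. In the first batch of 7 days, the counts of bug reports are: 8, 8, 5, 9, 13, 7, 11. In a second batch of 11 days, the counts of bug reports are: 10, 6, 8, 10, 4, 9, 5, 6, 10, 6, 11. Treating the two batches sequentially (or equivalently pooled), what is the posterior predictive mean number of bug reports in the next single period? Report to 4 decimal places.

7.4382

With a Gamma(shape α, rate β) prior, the Poisson likelihood is conjugate: the posterior is Gamma(α + ΣXᵢ, β + n).
Batch 1: sum of counts S = 61 over n = 7 days.
After batch 1: Gamma(α+S, β+n) = Gamma(13.55+61, 3.45+7) = Gamma(74.55, 10.45).
Batch 2: sum of counts S = 85 over n = 11 days.
After batch 2: Gamma(α+S, β+n) = Gamma(74.55+85, 10.45+11) = Gamma(159.55, 21.45).
The predictive distribution for one future period is NegBinom with mean α/β = 7.4382.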